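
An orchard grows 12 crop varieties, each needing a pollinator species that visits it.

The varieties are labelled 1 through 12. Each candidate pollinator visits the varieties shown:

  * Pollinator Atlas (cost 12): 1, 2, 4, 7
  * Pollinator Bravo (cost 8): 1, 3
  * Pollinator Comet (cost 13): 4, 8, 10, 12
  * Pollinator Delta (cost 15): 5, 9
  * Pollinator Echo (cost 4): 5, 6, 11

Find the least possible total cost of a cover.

52

Atlas, Bravo, Comet, Delta, Echo together cover every variety (Atlas ∪ Bravo ∪ Comet ∪ Delta ∪ Echo = {1, 2, 3, 4, 5, 6, 7, 8, 9, 10, 11, 12}); total cost 12 + 8 + 13 + 15 + 4 = 52.
No covering selection has total cost below 52.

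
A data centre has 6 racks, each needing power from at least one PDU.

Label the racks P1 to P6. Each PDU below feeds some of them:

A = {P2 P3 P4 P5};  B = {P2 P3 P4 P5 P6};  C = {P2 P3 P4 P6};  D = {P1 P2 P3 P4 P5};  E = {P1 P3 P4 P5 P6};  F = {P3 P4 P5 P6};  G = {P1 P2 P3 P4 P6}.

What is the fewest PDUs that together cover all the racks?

E and G together: E ∪ G = {P1, P2, P3, P4, P5, P6} — every rack is covered.
No single PDU has all 6 racks (the largest, B, has 5), so 2 is optimal.

2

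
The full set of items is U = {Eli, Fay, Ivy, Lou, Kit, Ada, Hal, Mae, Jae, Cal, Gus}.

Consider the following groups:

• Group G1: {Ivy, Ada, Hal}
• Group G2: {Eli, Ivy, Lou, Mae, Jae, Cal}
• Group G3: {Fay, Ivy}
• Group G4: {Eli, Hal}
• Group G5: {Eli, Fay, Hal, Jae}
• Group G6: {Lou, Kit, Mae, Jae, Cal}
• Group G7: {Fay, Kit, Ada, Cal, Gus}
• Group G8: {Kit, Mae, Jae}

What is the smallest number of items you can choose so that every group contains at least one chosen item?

3

The 3 items {Ivy, Kit, Hal} hit every group.
The groups G3, G4, G6 are pairwise disjoint, so any hitting set needs a separate item for each — at least 3. Hence 3 is optimal.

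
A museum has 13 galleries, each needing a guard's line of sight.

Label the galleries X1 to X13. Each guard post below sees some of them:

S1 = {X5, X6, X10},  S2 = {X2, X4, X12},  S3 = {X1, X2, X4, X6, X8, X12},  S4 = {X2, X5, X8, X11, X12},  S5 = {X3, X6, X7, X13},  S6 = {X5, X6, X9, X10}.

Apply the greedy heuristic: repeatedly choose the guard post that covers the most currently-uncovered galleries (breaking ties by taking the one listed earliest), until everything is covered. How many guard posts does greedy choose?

4

Greedy: pick S3 (covers 6 new) → pick S5 (covers 3 new) → pick S6 (covers 3 new) → pick S4 (covers 1 new). Total picks: 4.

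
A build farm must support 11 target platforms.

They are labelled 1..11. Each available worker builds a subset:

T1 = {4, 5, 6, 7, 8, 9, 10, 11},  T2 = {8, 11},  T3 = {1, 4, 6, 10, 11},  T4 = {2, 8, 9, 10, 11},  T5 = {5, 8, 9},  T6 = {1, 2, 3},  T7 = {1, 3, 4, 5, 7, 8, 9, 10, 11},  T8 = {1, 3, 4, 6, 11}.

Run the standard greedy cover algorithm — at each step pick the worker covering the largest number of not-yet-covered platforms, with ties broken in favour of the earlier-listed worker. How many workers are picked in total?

Greedy: pick T7 (covers 9 new) → pick T1 (covers 1 new) → pick T4 (covers 1 new). Total picks: 3.
(The true minimum cover uses only 2 workers, so greedy is not optimal here.)

3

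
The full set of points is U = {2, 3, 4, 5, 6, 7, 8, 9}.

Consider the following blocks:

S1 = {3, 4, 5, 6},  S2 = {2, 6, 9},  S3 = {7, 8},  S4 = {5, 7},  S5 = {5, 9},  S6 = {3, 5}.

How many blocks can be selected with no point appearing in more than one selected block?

3

S2, S3, S6 are pairwise disjoint (S2={2,6,9}; S3={7,8}; S6={3,5}).
Every remaining block overlaps one of these, and no 4 of the listed blocks are pairwise disjoint, so 3 is the maximum.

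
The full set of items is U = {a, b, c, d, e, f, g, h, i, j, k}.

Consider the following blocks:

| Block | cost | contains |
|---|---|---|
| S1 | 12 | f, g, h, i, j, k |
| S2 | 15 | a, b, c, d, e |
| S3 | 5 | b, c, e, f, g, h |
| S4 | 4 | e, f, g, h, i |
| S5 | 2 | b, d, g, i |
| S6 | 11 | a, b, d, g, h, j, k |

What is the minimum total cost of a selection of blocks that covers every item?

18

S3, S5, S6 together cover every item (S3 ∪ S5 ∪ S6 = {a, b, c, d, e, f, g, h, i, j, k}); total cost 5 + 2 + 11 = 18.
No covering selection has total cost below 18.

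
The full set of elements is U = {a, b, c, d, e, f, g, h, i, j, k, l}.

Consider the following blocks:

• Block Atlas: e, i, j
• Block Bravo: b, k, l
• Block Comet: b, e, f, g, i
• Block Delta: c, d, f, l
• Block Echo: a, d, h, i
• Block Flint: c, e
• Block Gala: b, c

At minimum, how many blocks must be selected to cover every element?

Atlas and Bravo and Comet and Echo and Flint together: Atlas ∪ Bravo ∪ Comet ∪ Echo ∪ Flint = {a, b, c, d, e, f, g, h, i, j, k, l} — every element is covered.
No 4 of the 7 blocks cover everything (all 35 combinations miss at least one element), so 5 is optimal.

5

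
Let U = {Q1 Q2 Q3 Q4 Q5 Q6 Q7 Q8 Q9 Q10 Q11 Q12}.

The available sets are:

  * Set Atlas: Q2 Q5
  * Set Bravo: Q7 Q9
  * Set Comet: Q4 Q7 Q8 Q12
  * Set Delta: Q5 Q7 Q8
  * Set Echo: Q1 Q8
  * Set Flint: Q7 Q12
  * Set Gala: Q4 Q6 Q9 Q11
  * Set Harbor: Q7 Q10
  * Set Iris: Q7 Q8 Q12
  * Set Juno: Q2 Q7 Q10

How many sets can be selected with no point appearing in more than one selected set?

Atlas, Echo, Gala, Harbor are pairwise disjoint (Atlas={Q2,Q5}; Echo={Q1,Q8}; Gala={Q4,Q6,Q9,Q11}; Harbor={Q7,Q10}).
Every remaining set overlaps one of these, and no 5 of the listed sets are pairwise disjoint, so 4 is the maximum.

4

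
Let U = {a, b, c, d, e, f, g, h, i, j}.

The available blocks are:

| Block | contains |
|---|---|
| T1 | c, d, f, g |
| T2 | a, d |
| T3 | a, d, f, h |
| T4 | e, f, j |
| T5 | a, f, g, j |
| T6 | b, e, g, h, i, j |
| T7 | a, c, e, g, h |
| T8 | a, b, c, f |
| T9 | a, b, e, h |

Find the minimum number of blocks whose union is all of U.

3

T1, T6, and T7 cover everything between them: the union {a, b, c, d, e, f, g, h, i, j} is all of U.
Only T6 contains i, so T6 is forced; the remaining 4 points need at least 2 more blocks (each remaining block adds at most 3) — so at least 3 blocks are needed, and 3 is optimal.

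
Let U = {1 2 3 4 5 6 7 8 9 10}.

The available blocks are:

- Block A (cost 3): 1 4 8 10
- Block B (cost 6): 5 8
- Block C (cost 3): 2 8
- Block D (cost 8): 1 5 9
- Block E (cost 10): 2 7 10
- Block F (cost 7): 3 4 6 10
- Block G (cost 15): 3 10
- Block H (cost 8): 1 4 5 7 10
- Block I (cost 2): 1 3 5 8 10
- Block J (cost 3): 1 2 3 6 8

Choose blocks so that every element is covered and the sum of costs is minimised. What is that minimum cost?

19

D, H, J together cover every element (D ∪ H ∪ J = {1, 2, 3, 4, 5, 6, 7, 8, 9, 10}); total cost 8 + 8 + 3 = 19.
The greedy pick I, J, A, D, H costs 24; no covering selection beats 19.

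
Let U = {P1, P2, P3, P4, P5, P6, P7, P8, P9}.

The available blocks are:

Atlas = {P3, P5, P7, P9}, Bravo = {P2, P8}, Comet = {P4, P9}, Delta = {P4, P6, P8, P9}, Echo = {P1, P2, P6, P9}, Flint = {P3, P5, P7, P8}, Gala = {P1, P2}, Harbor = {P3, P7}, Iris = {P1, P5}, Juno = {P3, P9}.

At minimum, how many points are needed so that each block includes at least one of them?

4

H = {P1, P2, P3, P4} meets every block (each contains at least one member of H), and |H| = 4.
The blocks Bravo, Comet, Harbor, Iris are pairwise disjoint, so any hitting set needs a separate point for each — at least 4. Hence 4 is optimal.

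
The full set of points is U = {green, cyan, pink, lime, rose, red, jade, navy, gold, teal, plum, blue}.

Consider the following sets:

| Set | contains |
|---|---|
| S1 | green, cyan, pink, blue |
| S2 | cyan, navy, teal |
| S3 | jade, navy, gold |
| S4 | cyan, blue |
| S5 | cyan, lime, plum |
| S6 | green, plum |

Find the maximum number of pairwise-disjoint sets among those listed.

S3, S4, S6 are pairwise disjoint (S3={jade,navy,gold}; S4={cyan,blue}; S6={green,plum}).
Every remaining set overlaps one of these, and no 4 of the listed sets are pairwise disjoint, so 3 is the maximum.

3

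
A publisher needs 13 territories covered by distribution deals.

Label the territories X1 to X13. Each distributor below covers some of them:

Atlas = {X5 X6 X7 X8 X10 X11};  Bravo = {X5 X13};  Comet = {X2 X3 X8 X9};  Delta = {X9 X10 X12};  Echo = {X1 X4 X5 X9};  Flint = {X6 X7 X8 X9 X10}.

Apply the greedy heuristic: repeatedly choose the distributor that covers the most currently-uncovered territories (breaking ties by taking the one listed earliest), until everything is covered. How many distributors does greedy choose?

5

Greedy: pick Atlas (covers 6 new) → pick Comet (covers 3 new) → pick Echo (covers 2 new) → pick Bravo (covers 1 new) → pick Delta (covers 1 new). Total picks: 5.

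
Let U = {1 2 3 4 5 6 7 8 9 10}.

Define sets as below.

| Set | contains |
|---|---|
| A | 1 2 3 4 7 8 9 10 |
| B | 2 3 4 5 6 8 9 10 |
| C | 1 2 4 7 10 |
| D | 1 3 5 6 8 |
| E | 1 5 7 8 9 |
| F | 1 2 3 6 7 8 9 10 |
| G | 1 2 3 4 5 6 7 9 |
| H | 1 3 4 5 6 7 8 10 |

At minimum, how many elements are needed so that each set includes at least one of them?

T = {1, 9} meets every set (each contains at least one member of T), and |T| = 2.
No single element lies in every set, so at least 2 are needed and 2 is optimal.

2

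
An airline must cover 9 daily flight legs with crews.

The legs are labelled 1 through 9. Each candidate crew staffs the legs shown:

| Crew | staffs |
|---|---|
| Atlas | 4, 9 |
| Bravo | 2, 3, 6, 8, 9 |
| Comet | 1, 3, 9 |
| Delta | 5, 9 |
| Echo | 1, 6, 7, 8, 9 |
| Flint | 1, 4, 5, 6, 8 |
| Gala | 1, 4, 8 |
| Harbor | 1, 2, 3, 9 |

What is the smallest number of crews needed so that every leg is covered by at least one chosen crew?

Take {Echo, Flint, Harbor}. Their union is {1, 2, 3, 4, 5, 6, 7, 8, 9}, which is all 9 legs.
Only Echo contains 7, so Echo is forced; the remaining 4 legs need at least 2 more crews (each remaining crew adds at most 2) — so at least 3 crews are needed, and 3 is optimal.

3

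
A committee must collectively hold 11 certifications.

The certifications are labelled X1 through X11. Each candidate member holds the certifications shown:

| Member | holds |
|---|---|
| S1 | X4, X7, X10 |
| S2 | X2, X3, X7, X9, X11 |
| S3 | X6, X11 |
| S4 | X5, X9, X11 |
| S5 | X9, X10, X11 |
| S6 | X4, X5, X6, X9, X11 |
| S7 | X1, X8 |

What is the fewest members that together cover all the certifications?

4

Take {S1, S2, S6, S7}. Their union is {X1, X2, X3, X4, X5, X6, X7, X8, X9, X10, X11}, which is all 11 certifications.
No 3 of the 7 members cover everything (all 35 combinations miss at least one certification), so 4 is optimal.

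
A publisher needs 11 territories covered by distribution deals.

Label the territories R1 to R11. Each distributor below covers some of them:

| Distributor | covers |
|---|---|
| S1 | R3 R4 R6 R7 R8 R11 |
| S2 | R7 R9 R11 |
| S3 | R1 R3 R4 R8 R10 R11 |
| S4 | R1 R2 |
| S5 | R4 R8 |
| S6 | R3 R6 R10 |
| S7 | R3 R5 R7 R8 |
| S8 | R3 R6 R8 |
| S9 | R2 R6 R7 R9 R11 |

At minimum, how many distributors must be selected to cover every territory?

S3 and S7 and S9 together: S3 ∪ S7 ∪ S9 = {R1, R2, R3, R4, R5, R6, R7, R8, R9, R10, R11} — every territory is covered.
Only S7 contains R5, so S7 is forced; the remaining 7 territories need at least 2 more distributors (each remaining distributor adds at most 4) — so at least 3 distributors are needed, and 3 is optimal.

3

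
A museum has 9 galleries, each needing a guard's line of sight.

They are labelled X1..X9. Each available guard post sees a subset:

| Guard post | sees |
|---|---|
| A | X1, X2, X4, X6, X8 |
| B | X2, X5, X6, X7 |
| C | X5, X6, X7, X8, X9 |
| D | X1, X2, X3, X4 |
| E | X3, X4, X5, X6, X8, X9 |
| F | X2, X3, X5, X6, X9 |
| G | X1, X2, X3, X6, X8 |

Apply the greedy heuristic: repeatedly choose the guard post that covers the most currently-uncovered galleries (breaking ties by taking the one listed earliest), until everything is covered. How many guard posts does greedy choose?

3

Greedy: pick E (covers 6 new) → pick A (covers 2 new) → pick B (covers 1 new). Total picks: 3.
(The true minimum cover uses only 2 guard posts, so greedy is not optimal here.)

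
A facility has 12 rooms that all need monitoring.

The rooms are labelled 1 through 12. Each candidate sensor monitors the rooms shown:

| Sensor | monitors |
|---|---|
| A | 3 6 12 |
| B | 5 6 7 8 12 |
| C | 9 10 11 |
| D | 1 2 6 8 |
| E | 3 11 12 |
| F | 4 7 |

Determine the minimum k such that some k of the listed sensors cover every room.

5

Take {A, B, C, D, F}. Their union is {1, 2, 3, 4, 5, 6, 7, 8, 9, 10, 11, 12}, which is all 12 rooms.
No 4 of the 6 sensors cover everything (all 15 combinations miss at least one room), so 5 is optimal.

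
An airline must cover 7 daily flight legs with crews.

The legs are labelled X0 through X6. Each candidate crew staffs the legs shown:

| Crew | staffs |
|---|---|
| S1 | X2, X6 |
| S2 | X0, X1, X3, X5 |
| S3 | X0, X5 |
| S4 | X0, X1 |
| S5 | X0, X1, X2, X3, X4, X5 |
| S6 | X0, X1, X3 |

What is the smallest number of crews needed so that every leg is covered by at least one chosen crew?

2

S1 and S5 together: S1 ∪ S5 = {X0, X1, X2, X3, X4, X5, X6} — every leg is covered.
No single crew has all 7 legs (the largest, S5, has 6), so 2 is optimal.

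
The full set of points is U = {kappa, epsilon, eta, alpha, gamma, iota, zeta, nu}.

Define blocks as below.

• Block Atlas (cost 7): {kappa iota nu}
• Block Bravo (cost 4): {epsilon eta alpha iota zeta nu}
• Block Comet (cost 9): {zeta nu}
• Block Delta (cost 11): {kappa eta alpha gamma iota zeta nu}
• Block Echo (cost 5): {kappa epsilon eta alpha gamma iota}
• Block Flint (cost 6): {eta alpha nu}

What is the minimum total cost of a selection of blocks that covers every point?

9

Bravo, Echo together cover every point (Bravo ∪ Echo = {kappa, epsilon, eta, alpha, gamma, iota, zeta, nu}); total cost 4 + 5 = 9.
No covering selection has total cost below 9.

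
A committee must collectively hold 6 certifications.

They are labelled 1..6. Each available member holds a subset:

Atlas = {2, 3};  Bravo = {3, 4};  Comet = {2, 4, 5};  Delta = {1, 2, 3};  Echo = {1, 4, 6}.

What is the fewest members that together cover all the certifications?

Take {Bravo, Comet, Echo}. Their union is {1, 2, 3, 4, 5, 6}, which is all 6 certifications.
Only Comet contains 5, so Comet is forced; the remaining 3 certifications need at least 2 more members (each remaining member adds at most 2) — so at least 3 members are needed, and 3 is optimal.

3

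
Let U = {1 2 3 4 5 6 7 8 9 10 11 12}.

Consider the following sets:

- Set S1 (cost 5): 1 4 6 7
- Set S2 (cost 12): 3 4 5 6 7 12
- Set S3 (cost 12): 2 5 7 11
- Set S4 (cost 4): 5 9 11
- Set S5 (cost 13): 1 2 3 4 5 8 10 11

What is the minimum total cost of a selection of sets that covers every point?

S2, S4, S5 together cover every point (S2 ∪ S4 ∪ S5 = {1, 2, 3, 4, 5, 6, 7, 8, 9, 10, 11, 12}); total cost 12 + 4 + 13 = 29.
The greedy pick S1, S4, S5, S2 costs 34; no covering selection beats 29.

29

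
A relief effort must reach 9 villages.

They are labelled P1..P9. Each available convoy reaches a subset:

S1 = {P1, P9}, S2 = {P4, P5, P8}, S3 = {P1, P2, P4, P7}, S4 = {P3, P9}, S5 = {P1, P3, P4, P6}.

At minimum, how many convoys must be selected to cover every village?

4

S2 and S3 and S4 and S5 together: S2 ∪ S3 ∪ S4 ∪ S5 = {P1, P2, P3, P4, P5, P6, P7, P8, P9} — every village is covered.
Only S3 contains P2, so S3 is forced; the remaining 5 villages need at least 3 more convoys (each remaining convoy adds at most 2) — so at least 4 convoys are needed, and 4 is optimal.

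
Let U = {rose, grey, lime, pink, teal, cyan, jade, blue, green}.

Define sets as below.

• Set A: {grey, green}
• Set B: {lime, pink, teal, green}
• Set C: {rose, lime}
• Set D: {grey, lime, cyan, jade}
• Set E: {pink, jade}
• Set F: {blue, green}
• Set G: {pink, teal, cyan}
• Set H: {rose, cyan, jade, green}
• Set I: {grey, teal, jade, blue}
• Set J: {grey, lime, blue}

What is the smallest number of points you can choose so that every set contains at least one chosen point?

The 4 points {rose, grey, pink, green} hit every set.
No choice of 3 points meets every set, so 4 is the minimum.

4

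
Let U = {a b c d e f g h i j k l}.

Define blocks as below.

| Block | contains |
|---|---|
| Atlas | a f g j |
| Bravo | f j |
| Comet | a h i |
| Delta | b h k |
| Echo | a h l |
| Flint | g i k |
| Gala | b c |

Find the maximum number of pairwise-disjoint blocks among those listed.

4

Bravo, Echo, Flint, Gala are pairwise disjoint (Bravo={f,j}; Echo={a,h,l}; Flint={g,i,k}; Gala={b,c}).
Every remaining block overlaps one of these, and no 5 of the listed blocks are pairwise disjoint, so 4 is the maximum.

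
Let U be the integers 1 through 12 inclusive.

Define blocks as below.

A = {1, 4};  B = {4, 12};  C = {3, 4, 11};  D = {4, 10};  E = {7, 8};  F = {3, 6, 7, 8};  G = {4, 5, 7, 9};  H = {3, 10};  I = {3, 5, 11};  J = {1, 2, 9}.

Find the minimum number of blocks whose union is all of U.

5

B, D, F, I, and J cover everything between them: the union {1, 2, 3, 4, 5, 6, 7, 8, 9, 10, 11, 12} is all of U.
No 4 of the 10 blocks cover everything (all 210 combinations miss at least one element), so 5 is optimal.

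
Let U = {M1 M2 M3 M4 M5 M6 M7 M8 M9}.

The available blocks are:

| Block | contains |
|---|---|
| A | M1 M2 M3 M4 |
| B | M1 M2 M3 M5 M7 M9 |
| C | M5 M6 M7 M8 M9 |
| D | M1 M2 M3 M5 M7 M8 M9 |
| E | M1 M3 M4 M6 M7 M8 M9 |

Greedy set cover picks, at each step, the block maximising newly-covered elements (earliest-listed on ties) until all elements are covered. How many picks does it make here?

2

Greedy: pick D (covers 7 new) → pick E (covers 2 new). Total picks: 2.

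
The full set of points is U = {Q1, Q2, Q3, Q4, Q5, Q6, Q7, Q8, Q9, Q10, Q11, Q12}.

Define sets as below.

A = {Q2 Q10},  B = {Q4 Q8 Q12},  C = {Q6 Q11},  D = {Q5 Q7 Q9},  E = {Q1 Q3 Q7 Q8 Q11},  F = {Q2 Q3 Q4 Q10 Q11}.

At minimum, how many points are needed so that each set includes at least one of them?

4

Take H = {Q6, Q7, Q8, Q10}. Each listed set contains at least one of these, so H is a hitting set of size 4.
The sets A, B, C, D are pairwise disjoint, so any hitting set needs a separate point for each — at least 4. Hence 4 is optimal.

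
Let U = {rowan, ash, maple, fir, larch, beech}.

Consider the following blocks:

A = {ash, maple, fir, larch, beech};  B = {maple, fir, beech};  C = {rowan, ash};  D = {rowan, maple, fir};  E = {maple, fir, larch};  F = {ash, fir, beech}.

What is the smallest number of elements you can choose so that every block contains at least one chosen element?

2

H = {ash, maple} meets every block (each contains at least one member of H), and |H| = 2.
The blocks B, C are pairwise disjoint, so any hitting set needs a separate element for each — at least 2. Hence 2 is optimal.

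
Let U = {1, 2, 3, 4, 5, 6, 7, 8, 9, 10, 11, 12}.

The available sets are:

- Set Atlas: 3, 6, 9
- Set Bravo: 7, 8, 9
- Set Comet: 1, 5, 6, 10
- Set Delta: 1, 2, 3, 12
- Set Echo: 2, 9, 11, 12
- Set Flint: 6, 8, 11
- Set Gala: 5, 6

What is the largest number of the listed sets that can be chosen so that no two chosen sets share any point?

3

Bravo, Delta, Gala are pairwise disjoint (Bravo={7,8,9}; Delta={1,2,3,12}; Gala={5,6}).
Every remaining set overlaps one of these, and no 4 of the listed sets are pairwise disjoint, so 3 is the maximum.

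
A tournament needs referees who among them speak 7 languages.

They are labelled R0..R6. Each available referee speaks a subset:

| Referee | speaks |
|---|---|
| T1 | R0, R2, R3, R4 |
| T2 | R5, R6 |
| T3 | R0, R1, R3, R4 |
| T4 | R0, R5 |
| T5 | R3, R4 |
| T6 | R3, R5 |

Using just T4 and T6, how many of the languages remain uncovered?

Union of T4, T6 = {R0, R3, R5}.
Not covered: R1, R2, R4, R6 — 4 languages.

4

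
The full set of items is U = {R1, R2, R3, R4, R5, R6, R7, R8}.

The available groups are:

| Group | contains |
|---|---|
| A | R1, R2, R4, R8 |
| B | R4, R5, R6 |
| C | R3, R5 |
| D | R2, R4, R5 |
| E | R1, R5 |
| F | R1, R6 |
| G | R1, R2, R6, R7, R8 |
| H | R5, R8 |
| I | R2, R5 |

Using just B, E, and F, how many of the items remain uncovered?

Union of B, E, F = {R1, R4, R5, R6}.
Not covered: R2, R3, R7, R8 — 4 items.

4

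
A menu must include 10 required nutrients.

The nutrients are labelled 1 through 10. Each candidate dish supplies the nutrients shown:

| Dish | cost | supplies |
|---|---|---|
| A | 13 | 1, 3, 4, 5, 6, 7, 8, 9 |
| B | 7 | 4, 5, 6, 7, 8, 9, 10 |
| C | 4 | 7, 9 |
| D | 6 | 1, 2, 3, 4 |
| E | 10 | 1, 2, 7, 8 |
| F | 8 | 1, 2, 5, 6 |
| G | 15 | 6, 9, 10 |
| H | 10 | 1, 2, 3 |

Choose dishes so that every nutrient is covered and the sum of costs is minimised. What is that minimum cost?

B, D together cover every nutrient (B ∪ D = {1, 2, 3, 4, 5, 6, 7, 8, 9, 10}); total cost 7 + 6 = 13.
No covering selection has total cost below 13.

13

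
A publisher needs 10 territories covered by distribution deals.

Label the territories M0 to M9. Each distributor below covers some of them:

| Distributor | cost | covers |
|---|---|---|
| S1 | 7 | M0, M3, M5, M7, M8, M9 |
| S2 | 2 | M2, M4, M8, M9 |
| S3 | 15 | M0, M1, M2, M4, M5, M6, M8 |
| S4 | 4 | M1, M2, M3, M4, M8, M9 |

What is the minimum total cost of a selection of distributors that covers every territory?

22

S1, S3 together cover every territory (S1 ∪ S3 = {M0, M1, M2, M3, M4, M5, M6, M7, M8, M9}); total cost 7 + 15 = 22.
The greedy pick S2, S1, S4, S3 costs 28; no covering selection beats 22.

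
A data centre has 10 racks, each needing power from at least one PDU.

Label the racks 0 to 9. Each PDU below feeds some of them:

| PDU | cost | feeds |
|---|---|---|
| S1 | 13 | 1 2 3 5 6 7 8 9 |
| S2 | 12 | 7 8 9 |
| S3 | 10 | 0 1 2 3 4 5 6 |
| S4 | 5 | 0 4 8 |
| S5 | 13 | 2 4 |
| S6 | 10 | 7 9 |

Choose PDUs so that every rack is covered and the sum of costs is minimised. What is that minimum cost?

S1, S4 together cover every rack (S1 ∪ S4 = {0, 1, 2, 3, 4, 5, 6, 7, 8, 9}); total cost 13 + 5 = 18.
The greedy pick S3, S2 costs 22; no covering selection beats 18.

18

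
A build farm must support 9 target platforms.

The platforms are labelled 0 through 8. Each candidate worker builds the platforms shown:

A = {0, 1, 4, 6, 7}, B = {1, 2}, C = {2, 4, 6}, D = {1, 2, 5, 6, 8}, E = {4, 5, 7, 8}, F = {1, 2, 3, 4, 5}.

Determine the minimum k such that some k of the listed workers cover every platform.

Take {A, D, F}. Their union is {0, 1, 2, 3, 4, 5, 6, 7, 8}, which is all 9 platforms.
Only A contains 0, so A is forced; the remaining 4 platforms need at least 2 more workers (each remaining worker adds at most 3) — so at least 3 workers are needed, and 3 is optimal.

3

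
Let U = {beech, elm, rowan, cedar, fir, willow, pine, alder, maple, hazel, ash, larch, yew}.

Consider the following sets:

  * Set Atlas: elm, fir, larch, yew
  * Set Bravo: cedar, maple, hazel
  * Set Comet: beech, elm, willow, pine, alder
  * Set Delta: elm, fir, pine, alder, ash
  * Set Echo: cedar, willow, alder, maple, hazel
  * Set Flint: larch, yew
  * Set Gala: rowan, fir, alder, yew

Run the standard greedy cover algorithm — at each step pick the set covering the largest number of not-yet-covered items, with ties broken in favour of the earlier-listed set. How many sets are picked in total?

5

Greedy: pick Comet (covers 5 new) → pick Atlas (covers 3 new) → pick Bravo (covers 3 new) → pick Delta (covers 1 new) → pick Gala (covers 1 new). Total picks: 5.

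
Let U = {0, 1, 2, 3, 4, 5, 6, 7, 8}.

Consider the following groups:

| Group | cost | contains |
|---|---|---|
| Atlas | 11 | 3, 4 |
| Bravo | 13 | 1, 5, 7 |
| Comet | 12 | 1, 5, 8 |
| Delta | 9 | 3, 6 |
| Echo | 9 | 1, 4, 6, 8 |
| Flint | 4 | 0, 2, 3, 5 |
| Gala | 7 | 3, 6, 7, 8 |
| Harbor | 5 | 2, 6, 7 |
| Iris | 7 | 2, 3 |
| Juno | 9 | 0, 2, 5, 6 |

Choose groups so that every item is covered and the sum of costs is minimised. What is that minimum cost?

Echo, Flint, Harbor together cover every item (Echo ∪ Flint ∪ Harbor = {0, 1, 2, 3, 4, 5, 6, 7, 8}); total cost 9 + 4 + 5 = 18.
No covering selection has total cost below 18.

18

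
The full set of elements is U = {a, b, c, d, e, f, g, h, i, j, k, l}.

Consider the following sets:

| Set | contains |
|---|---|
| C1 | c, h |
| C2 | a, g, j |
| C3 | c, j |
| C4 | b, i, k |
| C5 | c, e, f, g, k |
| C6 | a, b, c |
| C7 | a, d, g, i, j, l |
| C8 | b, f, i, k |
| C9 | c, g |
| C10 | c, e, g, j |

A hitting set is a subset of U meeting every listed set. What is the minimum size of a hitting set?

3

T = {c, i, j} meets every set (each contains at least one member of T), and |T| = 3.
The sets C1, C2, C8 are pairwise disjoint, so any hitting set needs a separate element for each — at least 3. Hence 3 is optimal.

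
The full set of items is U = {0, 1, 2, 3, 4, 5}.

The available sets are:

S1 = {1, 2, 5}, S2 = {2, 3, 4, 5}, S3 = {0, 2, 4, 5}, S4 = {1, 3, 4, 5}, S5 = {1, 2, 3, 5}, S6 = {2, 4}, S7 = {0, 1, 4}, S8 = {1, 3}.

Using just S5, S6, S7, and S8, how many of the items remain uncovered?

Union of S5, S6, S7, S8 = {0, 1, 2, 3, 4, 5} — that's every item, so 0 are uncovered.

0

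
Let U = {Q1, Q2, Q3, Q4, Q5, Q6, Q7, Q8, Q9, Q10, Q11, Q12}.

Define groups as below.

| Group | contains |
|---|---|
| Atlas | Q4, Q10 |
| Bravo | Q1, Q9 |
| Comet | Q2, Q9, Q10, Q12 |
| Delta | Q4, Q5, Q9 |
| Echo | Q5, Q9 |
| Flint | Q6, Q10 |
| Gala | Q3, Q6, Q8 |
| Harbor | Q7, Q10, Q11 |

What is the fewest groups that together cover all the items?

Bravo and Comet and Delta and Gala and Harbor together: Bravo ∪ Comet ∪ Delta ∪ Gala ∪ Harbor = {Q1, Q2, Q3, Q4, Q5, Q6, Q7, Q8, Q9, Q10, Q11, Q12} — every item is covered.
Only Bravo contains Q1, so Bravo is forced; the remaining 10 items need at least 4 more groups (each remaining group adds at most 3) — so at least 5 groups are needed, and 5 is optimal.

5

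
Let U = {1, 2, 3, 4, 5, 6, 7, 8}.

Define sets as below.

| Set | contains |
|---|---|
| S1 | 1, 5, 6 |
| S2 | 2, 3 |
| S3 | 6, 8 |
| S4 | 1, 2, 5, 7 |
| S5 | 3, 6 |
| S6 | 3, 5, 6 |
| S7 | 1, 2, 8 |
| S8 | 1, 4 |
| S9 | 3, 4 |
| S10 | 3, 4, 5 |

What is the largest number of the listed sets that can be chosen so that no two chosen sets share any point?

S3, S4, S9 are pairwise disjoint (S3={6,8}; S4={1,2,5,7}; S9={3,4}).
Every remaining set overlaps one of these, and no 4 of the listed sets are pairwise disjoint, so 3 is the maximum.

3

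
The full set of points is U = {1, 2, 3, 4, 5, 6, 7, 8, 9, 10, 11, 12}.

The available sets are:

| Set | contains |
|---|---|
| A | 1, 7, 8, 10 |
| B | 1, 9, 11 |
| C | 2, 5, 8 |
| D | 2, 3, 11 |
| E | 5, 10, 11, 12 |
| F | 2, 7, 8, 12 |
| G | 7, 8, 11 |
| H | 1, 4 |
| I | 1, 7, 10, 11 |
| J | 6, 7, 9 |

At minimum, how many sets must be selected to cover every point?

A, D, E, H, and J cover everything between them: the union {1, 2, 3, 4, 5, 6, 7, 8, 9, 10, 11, 12} is all of U.
No 4 of the 10 sets cover everything (all 210 combinations miss at least one point), so 5 is optimal.

5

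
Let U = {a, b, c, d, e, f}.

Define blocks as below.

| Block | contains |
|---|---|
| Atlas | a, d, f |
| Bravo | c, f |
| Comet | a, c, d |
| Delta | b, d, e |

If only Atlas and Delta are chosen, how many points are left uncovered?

Union of Atlas, Delta = {a, b, d, e, f}.
Not covered: c — 1 point.

1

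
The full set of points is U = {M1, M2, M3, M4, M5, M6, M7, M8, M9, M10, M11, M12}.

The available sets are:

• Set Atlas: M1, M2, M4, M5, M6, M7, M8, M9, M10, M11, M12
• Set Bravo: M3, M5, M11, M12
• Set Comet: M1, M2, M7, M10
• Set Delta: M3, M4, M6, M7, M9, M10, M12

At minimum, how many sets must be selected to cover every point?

2

Take {Atlas, Delta}. Their union is {M1, M2, M3, M4, M5, M6, M7, M8, M9, M10, M11, M12}, which is all 12 points.
No single set has all 12 points (the largest, Atlas, has 11), so 2 is optimal.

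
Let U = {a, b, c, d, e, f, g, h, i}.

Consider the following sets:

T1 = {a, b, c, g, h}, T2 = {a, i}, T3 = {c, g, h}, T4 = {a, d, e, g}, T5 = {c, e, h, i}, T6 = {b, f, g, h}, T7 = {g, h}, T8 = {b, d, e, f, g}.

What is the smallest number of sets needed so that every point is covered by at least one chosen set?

T4 and T5 and T6 together: T4 ∪ T5 ∪ T6 = {a, b, c, d, e, f, g, h, i} — every point is covered.
No 2 of the 8 sets cover everything (all 28 combinations miss at least one point), so 3 is optimal.

3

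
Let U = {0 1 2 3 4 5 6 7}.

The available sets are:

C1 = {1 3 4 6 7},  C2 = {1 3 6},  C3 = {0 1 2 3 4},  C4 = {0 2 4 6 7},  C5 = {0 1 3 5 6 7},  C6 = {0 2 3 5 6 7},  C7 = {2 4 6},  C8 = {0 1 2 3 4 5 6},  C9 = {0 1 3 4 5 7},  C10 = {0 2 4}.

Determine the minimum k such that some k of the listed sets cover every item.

C8 and C9 together: C8 ∪ C9 = {0, 1, 2, 3, 4, 5, 6, 7} — every item is covered.
No single set has all 8 items (the largest, C8, has 7), so 2 is optimal.

2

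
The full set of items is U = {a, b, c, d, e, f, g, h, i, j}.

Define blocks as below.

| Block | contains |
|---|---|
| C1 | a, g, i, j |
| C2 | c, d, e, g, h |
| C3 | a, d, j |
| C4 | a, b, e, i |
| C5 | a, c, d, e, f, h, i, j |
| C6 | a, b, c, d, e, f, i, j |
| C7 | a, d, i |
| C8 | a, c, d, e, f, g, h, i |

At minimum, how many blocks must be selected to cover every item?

Take {C2, C6}. Their union is {a, b, c, d, e, f, g, h, i, j}, which is all 10 items.
No single block has all 10 items (the largest, C5, has 8), so 2 is optimal.

2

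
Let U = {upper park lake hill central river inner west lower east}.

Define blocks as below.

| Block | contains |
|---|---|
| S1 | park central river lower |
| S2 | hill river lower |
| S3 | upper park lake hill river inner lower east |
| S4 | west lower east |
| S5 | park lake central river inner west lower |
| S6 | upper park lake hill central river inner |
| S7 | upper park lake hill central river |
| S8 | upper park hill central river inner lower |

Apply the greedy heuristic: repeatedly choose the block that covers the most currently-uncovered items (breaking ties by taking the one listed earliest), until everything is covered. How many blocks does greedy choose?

2

Greedy: pick S3 (covers 8 new) → pick S5 (covers 2 new). Total picks: 2.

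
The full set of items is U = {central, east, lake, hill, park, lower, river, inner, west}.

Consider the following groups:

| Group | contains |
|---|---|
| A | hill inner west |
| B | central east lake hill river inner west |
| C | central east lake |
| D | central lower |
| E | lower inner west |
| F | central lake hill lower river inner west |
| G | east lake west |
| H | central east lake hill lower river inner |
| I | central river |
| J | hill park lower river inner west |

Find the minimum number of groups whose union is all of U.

H and J cover everything between them: the union {central, east, lake, hill, park, lower, river, inner, west} is all of U.
No single group has all 9 items (the largest, B, has 7), so 2 is optimal.

2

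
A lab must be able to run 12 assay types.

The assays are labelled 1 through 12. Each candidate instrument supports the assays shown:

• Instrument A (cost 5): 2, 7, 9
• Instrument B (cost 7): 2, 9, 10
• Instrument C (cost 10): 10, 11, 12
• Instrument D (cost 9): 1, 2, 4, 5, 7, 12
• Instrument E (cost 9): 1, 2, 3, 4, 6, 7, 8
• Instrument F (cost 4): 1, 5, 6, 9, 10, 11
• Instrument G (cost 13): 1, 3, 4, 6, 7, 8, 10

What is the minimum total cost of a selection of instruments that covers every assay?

22

D, E, F together cover every assay (D ∪ E ∪ F = {1, 2, 3, 4, 5, 6, 7, 8, 9, 10, 11, 12}); total cost 9 + 9 + 4 = 22.
No covering selection has total cost below 22.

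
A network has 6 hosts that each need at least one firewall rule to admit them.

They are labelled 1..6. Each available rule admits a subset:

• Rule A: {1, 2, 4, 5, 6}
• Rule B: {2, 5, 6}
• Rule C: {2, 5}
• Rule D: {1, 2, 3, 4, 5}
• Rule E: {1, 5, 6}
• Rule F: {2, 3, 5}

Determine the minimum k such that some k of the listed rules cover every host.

A and F together: A ∪ F = {1, 2, 3, 4, 5, 6} — every host is covered.
No single rule has all 6 hosts (the largest, A, has 5), so 2 is optimal.

2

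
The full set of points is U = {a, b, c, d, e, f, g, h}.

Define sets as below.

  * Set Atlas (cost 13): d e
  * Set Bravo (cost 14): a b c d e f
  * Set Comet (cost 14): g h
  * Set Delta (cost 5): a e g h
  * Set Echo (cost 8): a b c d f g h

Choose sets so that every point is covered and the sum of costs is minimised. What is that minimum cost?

13

Delta, Echo together cover every point (Delta ∪ Echo = {a, b, c, d, e, f, g, h}); total cost 5 + 8 = 13.
No covering selection has total cost below 13.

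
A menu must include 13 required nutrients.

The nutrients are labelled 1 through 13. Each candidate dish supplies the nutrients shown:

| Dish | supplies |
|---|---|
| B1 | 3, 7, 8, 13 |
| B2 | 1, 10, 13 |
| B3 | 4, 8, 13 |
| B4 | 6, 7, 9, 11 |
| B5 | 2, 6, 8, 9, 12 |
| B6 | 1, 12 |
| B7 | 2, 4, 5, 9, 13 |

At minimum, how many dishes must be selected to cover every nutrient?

Take {B1, B2, B4, B6, B7}. Their union is {1, 2, 3, 4, 5, 6, 7, 8, 9, 10, 11, 12, 13}, which is all 13 nutrients.
No 4 of the 7 dishes cover everything (all 35 combinations miss at least one nutrient), so 5 is optimal.

5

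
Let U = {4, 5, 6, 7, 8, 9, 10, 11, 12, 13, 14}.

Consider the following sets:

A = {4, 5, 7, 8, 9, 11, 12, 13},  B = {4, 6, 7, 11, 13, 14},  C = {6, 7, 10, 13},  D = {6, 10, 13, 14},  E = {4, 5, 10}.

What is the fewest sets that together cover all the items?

2

A and D together: A ∪ D = {4, 5, 6, 7, 8, 9, 10, 11, 12, 13, 14} — every item is covered.
No single set has all 11 items (the largest, A, has 8), so 2 is optimal.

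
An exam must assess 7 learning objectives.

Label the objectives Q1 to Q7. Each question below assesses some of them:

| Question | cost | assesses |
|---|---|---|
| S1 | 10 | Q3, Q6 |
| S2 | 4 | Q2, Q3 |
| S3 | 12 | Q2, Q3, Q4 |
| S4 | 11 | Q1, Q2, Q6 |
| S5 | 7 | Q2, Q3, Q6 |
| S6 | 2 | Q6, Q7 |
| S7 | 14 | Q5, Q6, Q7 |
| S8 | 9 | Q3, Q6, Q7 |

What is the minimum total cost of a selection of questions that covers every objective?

37

S3, S4, S7 together cover every objective (S3 ∪ S4 ∪ S7 = {Q1, Q2, Q3, Q4, Q5, Q6, Q7}); total cost 12 + 11 + 14 = 37.
The greedy pick S6, S2, S4, S3, S7 costs 43; no covering selection beats 37.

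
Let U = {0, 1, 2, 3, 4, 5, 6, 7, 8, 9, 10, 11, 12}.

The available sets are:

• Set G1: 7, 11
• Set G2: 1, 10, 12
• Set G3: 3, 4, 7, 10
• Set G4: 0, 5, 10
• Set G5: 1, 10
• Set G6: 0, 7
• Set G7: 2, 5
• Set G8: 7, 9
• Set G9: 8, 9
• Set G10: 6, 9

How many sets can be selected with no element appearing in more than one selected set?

4

G1, G5, G7, G10 are pairwise disjoint (G1={7,11}; G5={1,10}; G7={2,5}; G10={6,9}).
Every remaining set overlaps one of these, and no 5 of the listed sets are pairwise disjoint, so 4 is the maximum.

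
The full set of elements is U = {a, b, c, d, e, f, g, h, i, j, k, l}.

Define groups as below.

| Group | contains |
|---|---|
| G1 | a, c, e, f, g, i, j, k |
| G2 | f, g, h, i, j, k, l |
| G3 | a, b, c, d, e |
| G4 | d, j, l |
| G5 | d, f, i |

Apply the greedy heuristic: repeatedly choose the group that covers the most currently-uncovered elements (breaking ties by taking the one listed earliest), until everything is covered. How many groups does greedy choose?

3

Greedy: pick G1 (covers 8 new) → pick G2 (covers 2 new) → pick G3 (covers 2 new). Total picks: 3.
(The true minimum cover uses only 2 groups, so greedy is not optimal here.)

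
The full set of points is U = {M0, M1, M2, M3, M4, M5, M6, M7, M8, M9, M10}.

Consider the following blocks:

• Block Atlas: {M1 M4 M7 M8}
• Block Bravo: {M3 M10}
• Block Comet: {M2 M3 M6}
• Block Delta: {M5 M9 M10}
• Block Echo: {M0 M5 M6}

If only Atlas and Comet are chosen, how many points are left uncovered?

4

Union of Atlas, Comet = {M1, M2, M3, M4, M6, M7, M8}.
Not covered: M0, M5, M9, M10 — 4 points.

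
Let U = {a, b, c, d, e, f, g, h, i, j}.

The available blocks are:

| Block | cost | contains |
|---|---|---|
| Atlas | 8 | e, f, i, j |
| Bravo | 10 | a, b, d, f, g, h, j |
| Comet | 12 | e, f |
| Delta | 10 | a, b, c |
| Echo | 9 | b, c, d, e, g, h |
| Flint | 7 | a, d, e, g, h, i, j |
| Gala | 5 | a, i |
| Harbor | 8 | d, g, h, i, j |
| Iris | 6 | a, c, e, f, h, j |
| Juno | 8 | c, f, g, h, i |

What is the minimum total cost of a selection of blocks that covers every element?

Echo, Gala, Iris together cover every element (Echo ∪ Gala ∪ Iris = {a, b, c, d, e, f, g, h, i, j}); total cost 9 + 5 + 6 = 20.
The greedy pick Flint, Iris, Echo costs 22; no covering selection beats 20.

20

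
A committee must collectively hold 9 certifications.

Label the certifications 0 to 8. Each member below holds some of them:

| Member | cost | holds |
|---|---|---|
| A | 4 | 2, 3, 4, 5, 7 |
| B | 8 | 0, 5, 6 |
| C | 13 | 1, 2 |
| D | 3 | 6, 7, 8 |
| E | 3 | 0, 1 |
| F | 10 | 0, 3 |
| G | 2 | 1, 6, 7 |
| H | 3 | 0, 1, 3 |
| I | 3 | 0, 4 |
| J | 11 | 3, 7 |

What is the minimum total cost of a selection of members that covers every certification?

10

A, D, E together cover every certification (A ∪ D ∪ E = {0, 1, 2, 3, 4, 5, 6, 7, 8}); total cost 4 + 3 + 3 = 10.
The greedy pick G, A, D, E costs 12; no covering selection beats 10.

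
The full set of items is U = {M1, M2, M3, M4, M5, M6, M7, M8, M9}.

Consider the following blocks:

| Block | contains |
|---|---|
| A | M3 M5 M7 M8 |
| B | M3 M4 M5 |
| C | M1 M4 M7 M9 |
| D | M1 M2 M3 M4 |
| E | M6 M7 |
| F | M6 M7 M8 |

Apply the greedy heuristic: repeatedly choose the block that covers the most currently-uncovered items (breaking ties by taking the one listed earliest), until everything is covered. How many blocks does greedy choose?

Greedy: pick A (covers 4 new) → pick C (covers 3 new) → pick D (covers 1 new) → pick E (covers 1 new). Total picks: 4.

4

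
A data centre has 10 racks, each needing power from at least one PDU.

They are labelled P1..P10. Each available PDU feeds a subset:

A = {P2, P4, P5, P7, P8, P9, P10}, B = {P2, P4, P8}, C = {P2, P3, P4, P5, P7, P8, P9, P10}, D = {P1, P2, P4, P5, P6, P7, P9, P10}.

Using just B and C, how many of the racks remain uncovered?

Union of B, C = {P2, P3, P4, P5, P7, P8, P9, P10}.
Not covered: P1, P6 — 2 racks.

2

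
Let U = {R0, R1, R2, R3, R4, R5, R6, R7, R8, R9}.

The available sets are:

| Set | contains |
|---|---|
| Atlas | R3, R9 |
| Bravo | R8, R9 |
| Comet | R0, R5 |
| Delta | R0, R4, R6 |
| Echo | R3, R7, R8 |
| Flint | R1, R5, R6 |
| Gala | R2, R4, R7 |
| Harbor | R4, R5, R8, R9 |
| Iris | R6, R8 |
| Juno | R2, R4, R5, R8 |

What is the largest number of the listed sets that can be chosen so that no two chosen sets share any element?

Atlas, Comet, Gala, Iris are pairwise disjoint (Atlas={R3,R9}; Comet={R0,R5}; Gala={R2,R4,R7}; Iris={R6,R8}).
Every remaining set overlaps one of these, and no 5 of the listed sets are pairwise disjoint, so 4 is the maximum.

4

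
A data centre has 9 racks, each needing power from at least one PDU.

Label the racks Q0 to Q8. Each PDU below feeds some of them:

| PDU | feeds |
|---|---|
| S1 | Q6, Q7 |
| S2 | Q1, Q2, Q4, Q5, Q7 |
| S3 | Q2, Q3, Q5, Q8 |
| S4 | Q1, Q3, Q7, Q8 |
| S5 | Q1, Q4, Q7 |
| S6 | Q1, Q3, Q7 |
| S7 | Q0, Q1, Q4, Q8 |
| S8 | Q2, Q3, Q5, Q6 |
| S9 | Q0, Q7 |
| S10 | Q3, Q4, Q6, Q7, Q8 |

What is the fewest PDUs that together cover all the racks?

Take {S2, S7, S8}. Their union is {Q0, Q1, Q2, Q3, Q4, Q5, Q6, Q7, Q8}, which is all 9 racks.
No 2 of the 10 PDUs cover everything (all 45 combinations miss at least one rack), so 3 is optimal.

3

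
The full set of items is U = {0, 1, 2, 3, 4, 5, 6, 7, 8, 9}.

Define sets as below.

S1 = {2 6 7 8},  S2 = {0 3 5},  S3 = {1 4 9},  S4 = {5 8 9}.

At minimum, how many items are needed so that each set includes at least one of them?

3

Take H = {4, 5, 8}. Each listed set contains at least one of these, so H is a hitting set of size 3.
The sets S1, S2, S3 are pairwise disjoint, so any hitting set needs a separate item for each — at least 3. Hence 3 is optimal.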